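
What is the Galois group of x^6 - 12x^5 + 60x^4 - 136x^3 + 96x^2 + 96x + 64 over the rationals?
C_3 x S_3 (order 18)

The polynomial f is an irreducible sextic over Q, so G = Gal(f/Q) is one of the 16 transitive subgroups 6T1, ..., 6T16 of S_6. The discriminant of f is -190210142896128, which is not a perfect square, so G is not contained in A_6. The transitive groups of degree 6 not contained in A_6 are: C_6 (6T1, order 6), S_3 (6T2, order 6), D_6 (6T3, order 12), C_3 x S_3 (6T5, order 18), A_4 x C_2 (6T6, order 24), S_4 (6T8, order 24), S_3 x S_3 (6T9, order 36), S_4 x C_2 (6T11, order 48), (S_3 x S_3) : C_2 (6T13, order 72), PGL(2,5) (6T14, order 120), S_6 (6T16, order 720). By Dedekind's theorem, for a prime p not dividing disc(f) the degrees of the irreducible factors of f mod p form the cycle type of an element of G. Factoring f modulo the 33 such primes p <= 149 (skipping 2, 3, which divide the discriminant), each new pattern first appears at: mod 5: f = (x^6 + 3x^5 + 4x^3 + x^2 + x + 4), pattern 6; mod 7: f = (x + 1)(x + 3)(x + 4)(x^3 + x^2 + 5x + 3), pattern 3+1+1+1; mod 17: f = (x^2 + 5x + 14)(x^2 + 6x + 12)(x^2 + 11x + 2), pattern 2+2+2; mod 19: f = (x^3 + 13x^2 + 12x + 1)(x^3 + 13x^2 + 12x + 7), pattern 3+3; mod 73: f = (x + 9)(x + 11)(x + 13)(x + 27)(x + 29)(x + 45), pattern 1+1+1+1+1+1. No other pattern occurs in this range, so the set of observed cycle types is {6, 3+1+1+1, 2+2+2, 3+3, 1+1+1+1+1+1}. The candidates containing elements of all these cycle types are C_3 x S_3 (6T5) of order 18, S_3 x S_3 (6T9) of order 36, (S_3 x S_3) : C_2 (6T13) of order 72, S_6 (6T16) of order 720; the others are excluded. The observed types are precisely the cycle types that occur in C_3 x S_3 (6T5). Each of the other remaining candidates has further cycle types, and by the Chebotarev density theorem the matching factorization patterns would occur for a proportion of primes equal to their share of the group: S_3 x S_3 (6T9) additionally contains elements of type 2+2+1+1 (9 of its 36 elements, about 25% of primes); (S_3 x S_3) : C_2 (6T13) additionally contains elements of type 4+2, 3+2+1, 2+2+1+1, 2+1+1+1+1 (45 of its 72 elements, about 62% of primes); S_6 (6T16) additionally contains elements of type 5+1, 4+2, 4+1+1, 3+2+1, 2+2+1+1, 2+1+1+1+1 (504 of its 720 elements, about 70% of primes). None of the 33 primes tested shows any such pattern (for each of these groups the chance of that is below 10^-4), which rules them out. Hence G = C_3 x S_3 (6T5), of order 18.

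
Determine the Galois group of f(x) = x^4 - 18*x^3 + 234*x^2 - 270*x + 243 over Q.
A_4 (order 12)

The polynomial is an irreducible quartic over Q and its discriminant is 3081541506624 = 1755432^2, a perfect square, so the Galois group is contained in A_4. The resolvent cubic y^3 - 234*y^2 + 3888*y + 75816 is irreducible over Q. An irreducible resolvent with square discriminant gives A_4.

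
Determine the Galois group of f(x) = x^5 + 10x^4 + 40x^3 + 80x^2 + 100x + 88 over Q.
A_5, the alternating group on 5 letters

The polynomial f is an irreducible quintic over Q, so G = Gal(f/Q) is a transitive subgroup of S_5: one of C_5 (5T1, order 5), D_5 (5T2, order 10), F_20 (5T3, order 20), A_5 (5T4, order 60) or S_5 (5T5, order 120). The discriminant of f is 1024000000 = 32000^2, a perfect square, so G is contained in A_5. The transitive groups of degree 5 contained in A_5 are: C_5 (5T1, order 5), D_5 (5T2, order 10), A_5 (5T4, order 60). By Dedekind's theorem, for a prime p not dividing disc(f) the degrees of the irreducible factors of f mod p form the cycle type of an element of G. Factoring f modulo the 2 such primes p <= 7 (skipping 2, 5, which divide the discriminant), each new pattern first appears at: mod 3: f = (x^5 + x^4 + x^3 + 2x^2 + x + 1), pattern 5; mod 7: f = (x + 4)(x + 5)(x^3 + x^2 + 4x + 3), pattern 3+1+1. No other pattern occurs in this range, so the set of observed cycle types is {5, 3+1+1}. Among the candidates above, the only group containing elements of all these cycle types is A_5 (5T4) — each of C_5 (5T1), D_5 (5T2) lacks at least one of them. Hence G = A_5 (5T4), of order 60.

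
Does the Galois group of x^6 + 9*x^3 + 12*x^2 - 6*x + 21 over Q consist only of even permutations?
No

The polynomial is irreducible of degree 6 over Q. Its discriminant is -945145936107, which is not a perfect square. A Galois group lies in the alternating group exactly when the discriminant is a square in Q, so the Galois group ((S_3 x S_3) : C_2) is not contained in A_6.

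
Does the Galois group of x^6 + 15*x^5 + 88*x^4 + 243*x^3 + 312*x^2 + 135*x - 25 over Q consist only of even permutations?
No

The polynomial is irreducible of degree 6 over Q. Its discriminant is 54786284800, which is not a perfect square. A Galois group lies in the alternating group exactly when the discriminant is a square in Q, so the Galois group (S_4) is not contained in A_6.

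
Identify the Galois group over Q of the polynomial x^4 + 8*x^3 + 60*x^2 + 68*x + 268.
S_4, the symmetric group on 4 letters

The polynomial is an irreducible quartic over Q and its discriminant is 13740938496, which is not a perfect square, so the Galois group is not contained in A_4. The resolvent cubic y^3 - 60*y^2 - 528*y + 42544 is irreducible over Q. An irreducible resolvent with non-square discriminant gives S_4.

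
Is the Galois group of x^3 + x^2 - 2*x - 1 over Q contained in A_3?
Yes

The polynomial is irreducible of degree 3 over Q. Its discriminant is 49 = 7^2, a perfect square. A Galois group lies in the alternating group exactly when the discriminant is a square in Q, so the Galois group (C_3) is contained in A_3.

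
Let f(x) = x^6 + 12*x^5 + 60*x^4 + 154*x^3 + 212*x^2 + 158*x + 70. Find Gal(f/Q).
S_6 (also written S6)

The polynomial f is an irreducible sextic over Q, so G = Gal(f/Q) is one of the 16 transitive subgroups 6T1, ..., 6T16 of S_6. The discriminant of f is -34353504448, which is not a perfect square, so G is not contained in A_6. The transitive groups of degree 6 not contained in A_6 are: C_6 (6T1, order 6), S_3 (6T2, order 6), D_6 (6T3, order 12), C_3 x S_3 (6T5, order 18), A_4 x C_2 (6T6, order 24), S_4 (6T8, order 24), S_3 x S_3 (6T9, order 36), S_4 x C_2 (6T11, order 48), (S_3 x S_3) : C_2 (6T13, order 72), PGL(2,5) (6T14, order 120), S_6 (6T16, order 720). By Dedekind's theorem, for a prime p not dividing disc(f) the degrees of the irreducible factors of f mod p form the cycle type of an element of G. Factoring f modulo the 3 such primes p <= 7 (skipping 2, which divides the discriminant), each new pattern first appears at: mod 3: f = (x^6 + x^3 + 2x^2 + 2x + 1), pattern 6; mod 5: f = (x)(x + 2)(x^4 + 4x + 4), pattern 4+1+1; mod 7: f = (x)(x^2 + x + 6)(x^3 + 4x^2 + x + 3), pattern 3+2+1. No other pattern occurs in this range, so the set of observed cycle types is {6, 4+1+1, 3+2+1}. Among the candidates above, the only group containing elements of all these cycle types is S_6 (6T16); every other candidate lacks at least one of them. Hence G = S_6 (6T16), of order 720.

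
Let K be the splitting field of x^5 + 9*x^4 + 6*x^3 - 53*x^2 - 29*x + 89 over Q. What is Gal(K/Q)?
The polynomial f is an irreducible quintic over Q, so G = Gal(f/Q) is a transitive subgroup of S_5: one of C_5 (5T1, order 5), D_5 (5T2, order 10), F_20 (5T3, order 20), A_5 (5T4, order 60) or S_5 (5T5, order 120). The discriminant of f is 1012703329 = 31823^2, a perfect square, so G is contained in A_5. The transitive groups of degree 5 contained in A_5 are: C_5 (5T1, order 5), D_5 (5T2, order 10), A_5 (5T4, order 60). By Dedekind's theorem, for a prime p not dividing disc(f) the degrees of the irreducible factors of f mod p form the cycle type of an element of G. Factoring f modulo the 14 such primes p <= 47 (skipping 11, which divides the discriminant), each new pattern first appears at: mod 2: f = (x^5 + x^4 + x^2 + x + 1), pattern 5; mod 23: f = (x + 3)(x + 4)(x + 8)(x + 18)(x + 22), pattern 1+1+1+1+1. No other pattern occurs in this range, so the set of observed cycle types is {5, 1+1+1+1+1}. The candidates containing elements of all these cycle types are C_5 (5T1) of order 5, D_5 (5T2) of order 10, A_5 (5T4) of order 60; the others are excluded. The observed types are precisely the cycle types that occur in C_5 (5T1). Each of the other remaining candidates has further cycle types, and by the Chebotarev density theorem the matching factorization patterns would occur for a proportion of primes equal to their share of the group: D_5 (5T2) additionally contains elements of type 2+2+1 (5 of its 10 elements, about 50% of primes); A_5 (5T4) additionally contains elements of type 3+1+1, 2+2+1 (35 of its 60 elements, about 58% of primes). None of the 14 primes tested shows any such pattern (for each of these groups the chance of that is below 10^-4), which rules them out. Hence G = C_5 (5T1), of order 5.

C_5, the cyclic group of order 5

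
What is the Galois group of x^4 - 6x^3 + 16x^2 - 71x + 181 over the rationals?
The polynomial is an irreducible quartic over Q and its discriminant is 131328125, which is not a perfect square, so the Galois group is not contained in A_4. The resolvent cubic y^3 - 16*y^2 - 298*y + 27 has exactly one rational root, so the Galois group is C_4 or D_4. The quartic becomes reducible over Q(sqrt(disc)), so the group is C_4.

C_4 (order 4)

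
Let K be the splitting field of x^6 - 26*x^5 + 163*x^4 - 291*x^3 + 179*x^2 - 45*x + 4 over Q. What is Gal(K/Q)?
PSL(2,5) (also written A5(6))

The polynomial f is an irreducible sextic over Q, so G = Gal(f/Q) is one of the 16 transitive subgroups 6T1, ..., 6T16 of S_6. The discriminant of f is 30991489 = 5567^2, a perfect square, so G is contained in A_6. The transitive groups of degree 6 contained in A_6 are: A_4 (6T4, order 12), S_4 (6T7, order 24), (C_3 x C_3) : C_4 (6T10, order 36), PSL(2,5) (6T12, order 60), A_6 (6T15, order 360). By Dedekind's theorem, for a prime p not dividing disc(f) the degrees of the irreducible factors of f mod p form the cycle type of an element of G. Factoring f modulo the 21 such primes p <= 79 (skipping 19, which divides the discriminant), each new pattern first appears at: mod 2: f = (x)(x^5 + x^3 + x^2 + x + 1), pattern 5+1; mod 7: f = (x^3 + 4x^2 + 3x + 3)(x^3 + 5x^2 + 6), pattern 3+3; mod 61: f = (x + 46)(x + 52)(x^2 + 3x + 15)(x^2 + 56x + 41), pattern 2+2+1+1. No other pattern occurs in this range, so the set of observed cycle types is {5+1, 3+3, 2+2+1+1}. The candidates containing elements of all these cycle types are PSL(2,5) (6T12) of order 60, A_6 (6T15) of order 360; the others are excluded. The observed types are precisely the cycle types that occur in PSL(2,5) (6T12) (apart from the identity). Each of the other remaining candidates has further cycle types, and by the Chebotarev density theorem the matching factorization patterns would occur for a proportion of primes equal to their share of the group: A_6 (6T15) additionally contains elements of type 4+2, 3+1+1+1 (130 of its 360 elements, about 36% of primes). None of the 21 primes tested shows any such pattern (for each of these groups the chance of that is below 10^-4), which rules them out. Hence G = PSL(2,5) (6T12), of order 60.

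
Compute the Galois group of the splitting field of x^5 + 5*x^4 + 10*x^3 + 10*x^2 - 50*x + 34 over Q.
The polynomial f is an irreducible quintic over Q, so G = Gal(f/Q) is a transitive subgroup of S_5: one of C_5 (5T1, order 5), D_5 (5T2, order 10), F_20 (5T3, order 20), A_5 (5T4, order 60) or S_5 (5T5, order 120). The discriminant of f is 58564000000 = 242000^2, a perfect square, so G is contained in A_5. The transitive groups of degree 5 contained in A_5 are: C_5 (5T1, order 5), D_5 (5T2, order 10), A_5 (5T4, order 60). By Dedekind's theorem, for a prime p not dividing disc(f) the degrees of the irreducible factors of f mod p form the cycle type of an element of G. Factoring f modulo the 3 such primes p <= 13 (skipping 2, 5, 11, which divide the discriminant), each new pattern first appears at: mod 3: f = (x^5 + 2x^4 + x^3 + x^2 + x + 1), pattern 5; mod 13: f = (x + 7)(x + 9)(x^3 + 2x^2 + 6x + 9), pattern 3+1+1. No other pattern occurs in this range, so the set of observed cycle types is {5, 3+1+1}. Among the candidates above, the only group containing elements of all these cycle types is A_5 (5T4) — each of C_5 (5T1), D_5 (5T2) lacks at least one of them. Hence G = A_5 (5T4), of order 60.

A_5, the alternating group on 5 letters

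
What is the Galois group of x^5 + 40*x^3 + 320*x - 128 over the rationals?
F_20

The polynomial f is an irreducible quintic over Q, so G = Gal(f/Q) is a transitive subgroup of S_5: one of C_5 (5T1, order 5), D_5 (5T2, order 10), F_20 (5T3, order 20), A_5 (5T4, order 60) or S_5 (5T5, order 120). The discriminant of f is 67947724800000, which is not a perfect square, so G is not contained in A_5. The transitive groups of degree 5 not contained in A_5 are: F_20 (5T3, order 20), S_5 (5T5, order 120). By Dedekind's theorem, for a prime p not dividing disc(f) the degrees of the irreducible factors of f mod p form the cycle type of an element of G. Factoring f modulo the 18 such primes p <= 73 (skipping 2, 3, 5, which divide the discriminant), each new pattern first appears at: mod 7: f = (x + 2)(x^4 + 5x^3 + 2x^2 + 3x + 6), pattern 4+1; mod 11: f = (x^5 + 7x^3 + x + 4), pattern 5; mod 19: f = (x + 8)(x^2 + 13x + 6)(x^2 + 17x + 10), pattern 2+2+1. No other pattern occurs in this range, so the set of observed cycle types is {4+1, 5, 2+2+1}. The candidates containing elements of all these cycle types are F_20 (5T3) of order 20, S_5 (5T5) of order 120; the others are excluded. The observed types are precisely the cycle types that occur in F_20 (5T3) (apart from the identity). Each of the other remaining candidates has further cycle types, and by the Chebotarev density theorem the matching factorization patterns would occur for a proportion of primes equal to their share of the group: S_5 (5T5) additionally contains elements of type 3+2, 3+1+1, 2+1+1+1 (50 of its 120 elements, about 42% of primes). None of the 18 primes tested shows any such pattern (for each of these groups the chance of that is below 10^-4), which rules them out. Hence G = F_20 (5T3), of order 20.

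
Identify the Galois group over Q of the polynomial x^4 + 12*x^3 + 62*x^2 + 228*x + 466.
4T2: V_4

The polynomial is an irreducible quartic over Q and its discriminant is 5992704 = 2448^2, a perfect square, so the Galois group is contained in A_4. The resolvent cubic y^3 - 62*y^2 + 872*y - 3520 splits completely over Q, which gives the Klein four-group V_4.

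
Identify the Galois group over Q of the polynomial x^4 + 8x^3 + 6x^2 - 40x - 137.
The polynomial is an irreducible quartic over Q and its discriminant is -544195584, which is not a perfect square, so the Galois group is not contained in A_4. The resolvent cubic y^3 - 6*y^2 + 228*y + 3880 has exactly one rational root, so the Galois group is C_4 or D_4. The quartic remains irreducible over Q(sqrt(disc)), so the group is D_4.

D_4 (also written D4)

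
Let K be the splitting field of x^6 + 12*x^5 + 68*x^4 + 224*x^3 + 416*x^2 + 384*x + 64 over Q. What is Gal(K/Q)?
6T4: A_4

The polynomial f is an irreducible sextic over Q, so G = Gal(f/Q) is one of the 16 transitive subgroups 6T1, ..., 6T16 of S_6. The discriminant of f is 164995463643136 = 12845056^2, a perfect square, so G is contained in A_6. The transitive groups of degree 6 contained in A_6 are: A_4 (6T4, order 12), S_4 (6T7, order 24), (C_3 x C_3) : C_4 (6T10, order 36), PSL(2,5) (6T12, order 60), A_6 (6T15, order 360). By Dedekind's theorem, for a prime p not dividing disc(f) the degrees of the irreducible factors of f mod p form the cycle type of an element of G. Factoring f modulo the 33 such primes p <= 149 (skipping 2, 7, which divide the discriminant), each new pattern first appears at: mod 3: f = (x^3 + x^2 + x + 2)(x^3 + 2x^2 + 2x + 2), pattern 3+3; mod 13: f = (x + 6)(x + 11)(x^2 + 4x + 9)(x^2 + 4x + 10), pattern 2+2+1+1. No other pattern occurs in this range, so the set of observed cycle types is {3+3, 2+2+1+1}. The candidates containing elements of all these cycle types are A_4 (6T4) of order 12, S_4 (6T7) of order 24, (C_3 x C_3) : C_4 (6T10) of order 36, PSL(2,5) (6T12) of order 60, A_6 (6T15) of order 360; the others are excluded. The observed types are precisely the cycle types that occur in A_4 (6T4) (apart from the identity). Each of the other remaining candidates has further cycle types, and by the Chebotarev density theorem the matching factorization patterns would occur for a proportion of primes equal to their share of the group: S_4 (6T7) additionally contains elements of type 4+2 (6 of its 24 elements, about 25% of primes); (C_3 x C_3) : C_4 (6T10) additionally contains elements of type 4+2, 3+1+1+1 (22 of its 36 elements, about 61% of primes); PSL(2,5) (6T12) additionally contains elements of type 5+1 (24 of its 60 elements, about 40% of primes); A_6 (6T15) additionally contains elements of type 5+1, 4+2, 3+1+1+1 (274 of its 360 elements, about 76% of primes). None of the 33 primes tested shows any such pattern (for each of these groups the chance of that is below 10^-4), which rules them out. Hence G = A_4 (6T4), of order 12.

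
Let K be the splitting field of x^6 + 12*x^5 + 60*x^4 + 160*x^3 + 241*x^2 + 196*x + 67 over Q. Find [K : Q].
24

The degree of the splitting field over Q equals the order of the Galois group, so first determine the group. The polynomial f is an irreducible sextic over Q, so G = Gal(f/Q) is one of the 16 transitive subgroups 6T1, ..., 6T16 of S_6. The discriminant of f is 61504 = 248^2, a perfect square, so G is contained in A_6. The transitive groups of degree 6 contained in A_6 are: A_4 (6T4, order 12), S_4 (6T7, order 24), (C_3 x C_3) : C_4 (6T10, order 36), PSL(2,5) (6T12, order 60), A_6 (6T15, order 360). By Dedekind's theorem, for a prime p not dividing disc(f) the degrees of the irreducible factors of f mod p form the cycle type of an element of G. Factoring f modulo the 79 such primes p <= 419 (skipping 2, 31, which divide the discriminant), each new pattern first appears at: mod 3: f = (x^2 + x + 2)(x^4 + 2x^3 + 2x^2 + x + 2), pattern 4+2; mod 5: f = (x^3 + x + 1)(x^3 + 2x^2 + 4x + 2), pattern 3+3; mod 11: f = (x + 5)(x + 10)(x^2 + 3)(x^2 + 8x + 8), pattern 2+2+1+1; mod 67: f = (x)(x + 4)(x + 5)(x + 13)(x + 58)(x + 66), pattern 1+1+1+1+1+1. No other pattern occurs in this range, so the set of observed cycle types is {4+2, 3+3, 2+2+1+1, 1+1+1+1+1+1}. The candidates containing elements of all these cycle types are S_4 (6T7) of order 24, (C_3 x C_3) : C_4 (6T10) of order 36, A_6 (6T15) of order 360; the others are excluded. The observed types are precisely the cycle types that occur in S_4 (6T7). Each of the other remaining candidates has further cycle types, and by the Chebotarev density theorem the matching factorization patterns would occur for a proportion of primes equal to their share of the group: (C_3 x C_3) : C_4 (6T10) additionally contains elements of type 3+1+1+1 (4 of its 36 elements, about 11% of primes); A_6 (6T15) additionally contains elements of type 5+1, 3+1+1+1 (184 of its 360 elements, about 51% of primes). None of the 79 primes tested shows any such pattern (for each of these groups the chance of that is below 10^-4), which rules them out. Hence G = S_4 (6T7), of order 24. The Galois group S_4 (6T7) has order 24, so the splitting field has degree 24 over Q.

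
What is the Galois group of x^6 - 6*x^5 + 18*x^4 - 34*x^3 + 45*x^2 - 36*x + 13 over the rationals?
6T14: PGL(2,5)

The polynomial f is an irreducible sextic over Q, so G = Gal(f/Q) is one of the 16 transitive subgroups 6T1, ..., 6T16 of S_6. The discriminant of f is -16003008, which is not a perfect square, so G is not contained in A_6. The transitive groups of degree 6 not contained in A_6 are: C_6 (6T1, order 6), S_3 (6T2, order 6), D_6 (6T3, order 12), C_3 x S_3 (6T5, order 18), A_4 x C_2 (6T6, order 24), S_4 (6T8, order 24), S_3 x S_3 (6T9, order 36), S_4 x C_2 (6T11, order 48), (S_3 x S_3) : C_2 (6T13, order 72), PGL(2,5) (6T14, order 120), S_6 (6T16, order 720). By Dedekind's theorem, for a prime p not dividing disc(f) the degrees of the irreducible factors of f mod p form the cycle type of an element of G. Factoring f modulo the 21 such primes p <= 89 (skipping 2, 3, 7, which divide the discriminant), each new pattern first appears at: mod 5: f = (x^6 + 4x^5 + 3x^4 + x^3 + 4x + 3), pattern 6; mod 11: f = (x + 8)(x^5 + 8x^4 + 9x^3 + 4x^2 + 2x + 3), pattern 5+1; mod 13: f = (x)(x + 4)(x^4 + 3x^3 + 6x^2 + 7x + 4), pattern 4+1+1; mod 23: f = (x + 2)(x + 6)(x^2 + 3x + 21)(x^2 + 6x + 10), pattern 2+2+1+1; mod 43: f = (x^3 + 16x^2 + 30x + 18)(x^3 + 21x^2 + 39x + 27), pattern 3+3; mod 61: f = (x^2 + 30x + 2)(x^2 + 41x + 31)(x^2 + 45x + 13), pattern 2+2+2. No other pattern occurs in this range, so the set of observed cycle types is {6, 5+1, 4+1+1, 2+2+1+1, 3+3, 2+2+2}. The candidates containing elements of all these cycle types are PGL(2,5) (6T14) of order 120, S_6 (6T16) of order 720; the others are excluded. The observed types are precisely the cycle types that occur in PGL(2,5) (6T14) (apart from the identity). Each of the other remaining candidates has further cycle types, and by the Chebotarev density theorem the matching factorization patterns would occur for a proportion of primes equal to their share of the group: S_6 (6T16) additionally contains elements of type 4+2, 3+2+1, 3+1+1+1, 2+1+1+1+1 (265 of its 720 elements, about 37% of primes). None of the 21 primes tested shows any such pattern (for each of these groups the chance of that is below 10^-4), which rules them out. Hence G = PGL(2,5) (6T14), of order 120.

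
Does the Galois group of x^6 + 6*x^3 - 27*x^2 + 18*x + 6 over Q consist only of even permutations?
No

The polynomial is irreducible of degree 6 over Q. Its discriminant is 304930925568, which is not a perfect square. A Galois group lies in the alternating group exactly when the discriminant is a square in Q, so the Galois group (D_6) is not contained in A_6.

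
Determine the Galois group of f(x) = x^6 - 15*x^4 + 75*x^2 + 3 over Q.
The polynomial f is an irreducible sextic over Q, so G = Gal(f/Q) is one of the 16 transitive subgroups 6T1, ..., 6T16 of S_6. The discriminant of f is -37572373905408, which is not a perfect square, so G is not contained in A_6. The transitive groups of degree 6 not contained in A_6 are: C_6 (6T1, order 6), S_3 (6T2, order 6), D_6 (6T3, order 12), C_3 x S_3 (6T5, order 18), A_4 x C_2 (6T6, order 24), S_4 (6T8, order 24), S_3 x S_3 (6T9, order 36), S_4 x C_2 (6T11, order 48), (S_3 x S_3) : C_2 (6T13, order 72), PGL(2,5) (6T14, order 120), S_6 (6T16, order 720). By Dedekind's theorem, for a prime p not dividing disc(f) the degrees of the irreducible factors of f mod p form the cycle type of an element of G. Factoring f modulo the 23 such primes p <= 97 (skipping 2, 3, which divide the discriminant), each new pattern first appears at: mod 5: f = (x^2 + 2)(x^2 + x + 2)(x^2 + 4x + 2), pattern 2+2+2; mod 7: f = (x^3 + 2x^2 + 5x + 5)(x^3 + 5x^2 + 5x + 2), pattern 3+3; mod 31: f = (x + 7)(x + 12)(x + 15)(x + 16)(x + 19)(x + 24), pattern 1+1+1+1+1+1. No other pattern occurs in this range, so the set of observed cycle types is {2+2+2, 3+3, 1+1+1+1+1+1}. The candidates containing elements of all these cycle types are C_6 (6T1) of order 6, S_3 (6T2) of order 6, D_6 (6T3) of order 12, C_3 x S_3 (6T5) of order 18, A_4 x C_2 (6T6) of order 24, S_4 (6T8) of order 24, S_3 x S_3 (6T9) of order 36, S_4 x C_2 (6T11) of order 48, (S_3 x S_3) : C_2 (6T13) of order 72, PGL(2,5) (6T14) of order 120, S_6 (6T16) of order 720; the others are excluded. The observed types are precisely the cycle types that occur in S_3 (6T2). Each of the other remaining candidates has further cycle types, and by the Chebotarev density theorem the matching factorization patterns would occur for a proportion of primes equal to their share of the group: C_6 (6T1) additionally contains elements of type 6 (2 of its 6 elements, about 33% of primes); D_6 (6T3) additionally contains elements of type 6, 2+2+1+1 (5 of its 12 elements, about 42% of primes); C_3 x S_3 (6T5) additionally contains elements of type 6, 3+1+1+1 (10 of its 18 elements, about 56% of primes); A_4 x C_2 (6T6) additionally contains elements of type 6, 2+2+1+1, 2+1+1+1+1 (14 of its 24 elements, about 58% of primes); S_4 (6T8) additionally contains elements of type 4+1+1, 2+2+1+1 (9 of its 24 elements, about 38% of primes); S_3 x S_3 (6T9) additionally contains elements of type 6, 3+1+1+1, 2+2+1+1 (25 of its 36 elements, about 69% of primes); S_4 x C_2 (6T11) additionally contains elements of type 6, 4+2, 4+1+1, 2+2+1+1, 2+1+1+1+1 (32 of its 48 elements, about 67% of primes); (S_3 x S_3) : C_2 (6T13) additionally contains elements of type 6, 4+2, 3+2+1, 3+1+1+1, 2+2+1+1, 2+1+1+1+1 (61 of its 72 elements, about 85% of primes); PGL(2,5) (6T14) additionally contains elements of type 6, 5+1, 4+1+1, 2+2+1+1 (89 of its 120 elements, about 74% of primes); S_6 (6T16) additionally contains elements of type 6, 5+1, 4+2, 4+1+1, 3+2+1, 3+1+1+1, 2+2+1+1, 2+1+1+1+1 (664 of its 720 elements, about 92% of primes). None of the 23 primes tested shows any such pattern (for each of these groups the chance of that is below 10^-4), which rules them out. Hence G = S_3 (6T2), of order 6.

S_3 (order 6)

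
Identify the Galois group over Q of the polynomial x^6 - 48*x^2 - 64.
A_4 (order 12)

The polynomial f is an irreducible sextic over Q, so G = Gal(f/Q) is one of the 16 transitive subgroups 6T1, ..., 6T16 of S_6. The discriminant of f is 450868486864896 = 21233664^2, a perfect square, so G is contained in A_6. The transitive groups of degree 6 contained in A_6 are: A_4 (6T4, order 12), S_4 (6T7, order 24), (C_3 x C_3) : C_4 (6T10, order 36), PSL(2,5) (6T12, order 60), A_6 (6T15, order 360). By Dedekind's theorem, for a prime p not dividing disc(f) the degrees of the irreducible factors of f mod p form the cycle type of an element of G. Factoring f modulo the 33 such primes p <= 149 (skipping 2, 3, which divide the discriminant), each new pattern first appears at: mod 5: f = (x^3 + 2x^2 + 2x + 3)(x^3 + 3x^2 + 2x + 2), pattern 3+3; mod 17: f = (x + 4)(x + 13)(x^2 + 5)(x^2 + 11), pattern 2+2+1+1; mod 71: f = (x + 7)(x + 8)(x + 10)(x + 61)(x + 63)(x + 64), pattern 1+1+1+1+1+1. No other pattern occurs in this range, so the set of observed cycle types is {3+3, 2+2+1+1, 1+1+1+1+1+1}. The candidates containing elements of all these cycle types are A_4 (6T4) of order 12, S_4 (6T7) of order 24, (C_3 x C_3) : C_4 (6T10) of order 36, PSL(2,5) (6T12) of order 60, A_6 (6T15) of order 360; the others are excluded. The observed types are precisely the cycle types that occur in A_4 (6T4). Each of the other remaining candidates has further cycle types, and by the Chebotarev density theorem the matching factorization patterns would occur for a proportion of primes equal to their share of the group: S_4 (6T7) additionally contains elements of type 4+2 (6 of its 24 elements, about 25% of primes); (C_3 x C_3) : C_4 (6T10) additionally contains elements of type 4+2, 3+1+1+1 (22 of its 36 elements, about 61% of primes); PSL(2,5) (6T12) additionally contains elements of type 5+1 (24 of its 60 elements, about 40% of primes); A_6 (6T15) additionally contains elements of type 5+1, 4+2, 3+1+1+1 (274 of its 360 elements, about 76% of primes). None of the 33 primes tested shows any such pattern (for each of these groups the chance of that is below 10^-4), which rules them out. Hence G = A_4 (6T4), of order 12.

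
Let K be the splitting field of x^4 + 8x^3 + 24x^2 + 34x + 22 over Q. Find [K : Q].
The degree of the splitting field over Q equals the order of the Galois group, so first determine the group. The polynomial is an irreducible quartic over Q and its discriminant is 1616, which is not a perfect square, so the Galois group is not contained in A_4. The resolvent cubic y^3 - 24*y^2 + 184*y - 452 is irreducible over Q. An irreducible resolvent with non-square discriminant gives S_4. The Galois group S_4 (4T5) has order 24, so the splitting field has degree 24 over Q.

24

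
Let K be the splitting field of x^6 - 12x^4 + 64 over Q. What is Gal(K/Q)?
6T6: A_4 x C_2

The polynomial f is an irreducible sextic over Q, so G = Gal(f/Q) is one of the 16 transitive subgroups 6T1, ..., 6T16 of S_6. The discriminant of f is -450868486864896, which is not a perfect square, so G is not contained in A_6. The transitive groups of degree 6 not contained in A_6 are: C_6 (6T1, order 6), S_3 (6T2, order 6), D_6 (6T3, order 12), C_3 x S_3 (6T5, order 18), A_4 x C_2 (6T6, order 24), S_4 (6T8, order 24), S_3 x S_3 (6T9, order 36), S_4 x C_2 (6T11, order 48), (S_3 x S_3) : C_2 (6T13, order 72), PGL(2,5) (6T14, order 120), S_6 (6T16, order 720). By Dedekind's theorem, for a prime p not dividing disc(f) the degrees of the irreducible factors of f mod p form the cycle type of an element of G. Factoring f modulo the 33 such primes p <= 149 (skipping 2, 3, which divide the discriminant), each new pattern first appears at: mod 5: f = (x^3 + 2x^2 + x + 4)(x^3 + 3x^2 + x + 1), pattern 3+3; mod 7: f = (x^6 + 2x^4 + 1), pattern 6; mod 17: f = (x + 4)(x + 13)(x^2 + 7)(x^2 + 14), pattern 2+2+1+1; mod 19: f = (x + 5)(x + 7)(x + 12)(x + 14)(x^2 + 5), pattern 2+1+1+1+1; mod 71: f = (x^2 + 3)(x^2 + 18)(x^2 + 38), pattern 2+2+2. No other pattern occurs in this range, so the set of observed cycle types is {3+3, 6, 2+2+1+1, 2+1+1+1+1, 2+2+2}. The candidates containing elements of all these cycle types are A_4 x C_2 (6T6) of order 24, S_4 x C_2 (6T11) of order 48, (S_3 x S_3) : C_2 (6T13) of order 72, S_6 (6T16) of order 720; the others are excluded. The observed types are precisely the cycle types that occur in A_4 x C_2 (6T6) (apart from the identity). Each of the other remaining candidates has further cycle types, and by the Chebotarev density theorem the matching factorization patterns would occur for a proportion of primes equal to their share of the group: S_4 x C_2 (6T11) additionally contains elements of type 4+2, 4+1+1 (12 of its 48 elements, about 25% of primes); (S_3 x S_3) : C_2 (6T13) additionally contains elements of type 4+2, 3+2+1, 3+1+1+1 (34 of its 72 elements, about 47% of primes); S_6 (6T16) additionally contains elements of type 5+1, 4+2, 4+1+1, 3+2+1, 3+1+1+1 (484 of its 720 elements, about 67% of primes). None of the 33 primes tested shows any such pattern (for each of these groups the chance of that is below 10^-4), which rules them out. Hence G = A_4 x C_2 (6T6), of order 24.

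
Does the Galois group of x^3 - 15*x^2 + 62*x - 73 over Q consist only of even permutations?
The polynomial is irreducible of degree 3 over Q. Its discriminant is 4225 = 65^2, a perfect square. A Galois group lies in the alternating group exactly when the discriminant is a square in Q, so the Galois group (C_3) is contained in A_3.

Yes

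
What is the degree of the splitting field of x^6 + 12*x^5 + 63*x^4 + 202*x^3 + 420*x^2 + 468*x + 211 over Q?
The degree of the splitting field over Q equals the order of the Galois group, so first determine the group. The polynomial f is an irreducible sextic over Q, so G = Gal(f/Q) is one of the 16 transitive subgroups 6T1, ..., 6T16 of S_6. The discriminant of f is -28010528989632, which is not a perfect square, so G is not contained in A_6. The transitive groups of degree 6 not contained in A_6 are: C_6 (6T1, order 6), S_3 (6T2, order 6), D_6 (6T3, order 12), C_3 x S_3 (6T5, order 18), A_4 x C_2 (6T6, order 24), S_4 (6T8, order 24), S_3 x S_3 (6T9, order 36), S_4 x C_2 (6T11, order 48), (S_3 x S_3) : C_2 (6T13, order 72), PGL(2,5) (6T14, order 120), S_6 (6T16, order 720). By Dedekind's theorem, for a prime p not dividing disc(f) the degrees of the irreducible factors of f mod p form the cycle type of an element of G. Factoring f modulo the 21 such primes p <= 89 (skipping 2, 3, 7, which divide the discriminant), each new pattern first appears at: mod 5: f = (x^6 + 2x^5 + 3x^4 + 2x^3 + 3x + 1), pattern 6; mod 11: f = (x + 6)(x^5 + 6x^4 + 5x^3 + 7x^2 + 4x + 4), pattern 5+1; mod 13: f = (x + 1)(x + 7)(x^4 + 4x^3 + 11x^2 + 8x + 6), pattern 4+1+1; mod 23: f = (x + 5)(x + 18)(x^2 + 3x + 11)(x^2 + 9x + 4), pattern 2+2+1+1; mod 43: f = (x^3 + 6x^2 + 12x + 39)(x^3 + 6x^2 + 15x + 1), pattern 3+3; mod 61: f = (x^2 + 32x + 5)(x^2 + 50x + 55)(x^2 + 52x + 56), pattern 2+2+2. No other pattern occurs in this range, so the set of observed cycle types is {6, 5+1, 4+1+1, 2+2+1+1, 3+3, 2+2+2}. The candidates containing elements of all these cycle types are PGL(2,5) (6T14) of order 120, S_6 (6T16) of order 720; the others are excluded. The observed types are precisely the cycle types that occur in PGL(2,5) (6T14) (apart from the identity). Each of the other remaining candidates has further cycle types, and by the Chebotarev density theorem the matching factorization patterns would occur for a proportion of primes equal to their share of the group: S_6 (6T16) additionally contains elements of type 4+2, 3+2+1, 3+1+1+1, 2+1+1+1+1 (265 of its 720 elements, about 37% of primes). None of the 21 primes tested shows any such pattern (for each of these groups the chance of that is below 10^-4), which rules them out. Hence G = PGL(2,5) (6T14), of order 120. The Galois group PGL(2,5) (6T14) has order 120, so the splitting field has degree 120 over Q.

120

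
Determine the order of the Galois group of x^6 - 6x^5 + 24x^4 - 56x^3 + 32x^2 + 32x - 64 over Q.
The degree of the splitting field over Q equals the order of the Galois group, so first determine the group. The polynomial f is an irreducible sextic over Q, so G = Gal(f/Q) is one of the 16 transitive subgroups 6T1, ..., 6T16 of S_6. The discriminant of f is 870211913777152, which is not a perfect square, so G is not contained in A_6. The transitive groups of degree 6 not contained in A_6 are: C_6 (6T1, order 6), S_3 (6T2, order 6), D_6 (6T3, order 12), C_3 x S_3 (6T5, order 18), A_4 x C_2 (6T6, order 24), S_4 (6T8, order 24), S_3 x S_3 (6T9, order 36), S_4 x C_2 (6T11, order 48), (S_3 x S_3) : C_2 (6T13, order 72), PGL(2,5) (6T14, order 120), S_6 (6T16, order 720). By Dedekind's theorem, for a prime p not dividing disc(f) the degrees of the irreducible factors of f mod p form the cycle type of an element of G. Factoring f modulo the 22 such primes p <= 89 (skipping 2, 37, which divide the discriminant), each new pattern first appears at: mod 3: f = (x^3 + x^2 + 2)(x^3 + 2x^2 + x + 1), pattern 3+3; mod 5: f = (x^2 + 2)(x^2 + x + 1)(x^2 + 3x + 3), pattern 2+2+2; mod 17: f = (x + 2)(x + 13)(x^4 + 13x^3 + 7x^2 + 11x + 8), pattern 4+1+1; mod 67: f = (x + 8)(x + 57)(x^2 + 65x + 26)(x^2 + 65x + 66), pattern 2+2+1+1. No other pattern occurs in this range, so the set of observed cycle types is {3+3, 2+2+2, 4+1+1, 2+2+1+1}. The candidates containing elements of all these cycle types are S_4 (6T8) of order 24, S_4 x C_2 (6T11) of order 48, PGL(2,5) (6T14) of order 120, S_6 (6T16) of order 720; the others are excluded. The observed types are precisely the cycle types that occur in S_4 (6T8) (apart from the identity). Each of the other remaining candidates has further cycle types, and by the Chebotarev density theorem the matching factorization patterns would occur for a proportion of primes equal to their share of the group: S_4 x C_2 (6T11) additionally contains elements of type 6, 4+2, 2+1+1+1+1 (17 of its 48 elements, about 35% of primes); PGL(2,5) (6T14) additionally contains elements of type 6, 5+1 (44 of its 120 elements, about 37% of primes); S_6 (6T16) additionally contains elements of type 6, 5+1, 4+2, 3+2+1, 3+1+1+1, 2+1+1+1+1 (529 of its 720 elements, about 73% of primes). None of the 22 primes tested shows any such pattern (for each of these groups the chance of that is below 10^-4), which rules them out. Hence G = S_4 (6T8), of order 24. The Galois group S_4 (6T8) has order 24, so the splitting field has degree 24 over Q.

24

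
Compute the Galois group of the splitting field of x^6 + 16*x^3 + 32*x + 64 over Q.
S_6

The polynomial f is an irreducible sextic over Q, so G = Gal(f/Q) is one of the 16 transitive subgroups 6T1, ..., 6T16 of S_6. The discriminant of f is 53451941740544, which is not a perfect square, so G is not contained in A_6. The transitive groups of degree 6 not contained in A_6 are: C_6 (6T1, order 6), S_3 (6T2, order 6), D_6 (6T3, order 12), C_3 x S_3 (6T5, order 18), A_4 x C_2 (6T6, order 24), S_4 (6T8, order 24), S_3 x S_3 (6T9, order 36), S_4 x C_2 (6T11, order 48), (S_3 x S_3) : C_2 (6T13, order 72), PGL(2,5) (6T14, order 120), S_6 (6T16, order 720). By Dedekind's theorem, for a prime p not dividing disc(f) the degrees of the irreducible factors of f mod p form the cycle type of an element of G. Factoring f modulo the 3 such primes p <= 7 (skipping 2, which divides the discriminant), each new pattern first appears at: mod 3: f = (x^6 + x^3 + 2x + 1), pattern 6; mod 5: f = (x + 3)(x^5 + 2x^4 + 4x^3 + 4x^2 + 3x + 3), pattern 5+1; mod 7: f = (x^2 + 2)(x^4 + 5x^2 + 2x + 4), pattern 4+2. No other pattern occurs in this range, so the set of observed cycle types is {6, 5+1, 4+2}. Among the candidates above, the only group containing elements of all these cycle types is S_6 (6T16); every other candidate lacks at least one of them. Hence G = S_6 (6T16), of order 720.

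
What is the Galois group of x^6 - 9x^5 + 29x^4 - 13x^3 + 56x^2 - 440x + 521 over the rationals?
The polynomial f is an irreducible sextic over Q, so G = Gal(f/Q) is one of the 16 transitive subgroups 6T1, ..., 6T16 of S_6. The discriminant of f is 598116723780625 = 24456425^2, a perfect square, so G is contained in A_6. The transitive groups of degree 6 contained in A_6 are: A_4 (6T4, order 12), S_4 (6T7, order 24), (C_3 x C_3) : C_4 (6T10, order 36), PSL(2,5) (6T12, order 60), A_6 (6T15, order 360). By Dedekind's theorem, for a prime p not dividing disc(f) the degrees of the irreducible factors of f mod p form the cycle type of an element of G. Factoring f modulo the 21 such primes p <= 101 (skipping 5, 7, 29, 61, 79, which divide the discriminant), each new pattern first appears at: mod 2: f = (x^2 + x + 1)(x^4 + x + 1), pattern 4+2; mod 11: f = (x^3 + 6x + 3)(x^3 + 2x^2 + x + 5), pattern 3+3; mod 19: f = (x + 3)(x + 5)(x^2 + 6x + 14)(x^2 + 15x + 8), pattern 2+2+1+1; mod 101: f = (x + 4)(x + 28)(x + 76)(x^3 + 85x^2 + 21x + 15), pattern 3+1+1+1. No other pattern occurs in this range, so the set of observed cycle types is {4+2, 3+3, 2+2+1+1, 3+1+1+1}. The candidates containing elements of all these cycle types are (C_3 x C_3) : C_4 (6T10) of order 36, A_6 (6T15) of order 360; the others are excluded. The observed types are precisely the cycle types that occur in (C_3 x C_3) : C_4 (6T10) (apart from the identity). Each of the other remaining candidates has further cycle types, and by the Chebotarev density theorem the matching factorization patterns would occur for a proportion of primes equal to their share of the group: A_6 (6T15) additionally contains elements of type 5+1 (144 of its 360 elements, about 40% of primes). None of the 21 primes tested shows any such pattern (for each of these groups the chance of that is below 10^-4), which rules them out. Hence G = (C_3 x C_3) : C_4 (6T10), of order 36.

(C_3 x C_3) : C_4, the transitive group 6T10 of order 36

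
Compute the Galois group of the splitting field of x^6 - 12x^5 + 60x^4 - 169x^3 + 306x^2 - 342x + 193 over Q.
The polynomial f is an irreducible sextic over Q, so G = Gal(f/Q) is one of the 16 transitive subgroups 6T1, ..., 6T16 of S_6. The discriminant of f is -945145936107, which is not a perfect square, so G is not contained in A_6. The transitive groups of degree 6 not contained in A_6 are: C_6 (6T1, order 6), S_3 (6T2, order 6), D_6 (6T3, order 12), C_3 x S_3 (6T5, order 18), A_4 x C_2 (6T6, order 24), S_4 (6T8, order 24), S_3 x S_3 (6T9, order 36), S_4 x C_2 (6T11, order 48), (S_3 x S_3) : C_2 (6T13, order 72), PGL(2,5) (6T14, order 120), S_6 (6T16, order 720). By Dedekind's theorem, for a prime p not dividing disc(f) the degrees of the irreducible factors of f mod p form the cycle type of an element of G. Factoring f modulo the 27 such primes p <= 127 (skipping 3, 17, 19, 43, which divide the discriminant), each new pattern first appears at: mod 2: f = (x^6 + x^3 + 1), pattern 6; mod 7: f = (x + 5)(x^2 + 3x + 1)(x^3 + x^2 + x + 5), pattern 3+2+1; mod 11: f = (x^2 + 5x + 7)(x^4 + 5x^3 + 6x^2 + 8x + 4), pattern 4+2; mod 13: f = (x + 5)(x + 7)(x^2 + 11)(x^2 + 2x + 3), pattern 2+2+1+1; mod 61: f = (x + 10)(x + 24)(x + 39)(x + 53)(x^2 + 45x + 57), pattern 2+1+1+1+1; mod 97: f = (x + 36)(x + 70)(x + 82)(x^3 + 91x^2 + 64x + 42), pattern 3+1+1+1; mod 113: f = (x^2 + 48x + 46)(x^2 + 57x + 30)(x^2 + 109x + 41), pattern 2+2+2; mod 127: f = (x^3 + 121x^2 + 61x + 124)(x^3 + 121x^2 + 90x + 105), pattern 3+3. No other pattern occurs in this range, so the set of observed cycle types is {6, 3+2+1, 4+2, 2+2+1+1, 2+1+1+1+1, 3+1+1+1, 2+2+2, 3+3}. The candidates containing elements of all these cycle types are (S_3 x S_3) : C_2 (6T13) of order 72, S_6 (6T16) of order 720; the others are excluded. The observed types are precisely the cycle types that occur in (S_3 x S_3) : C_2 (6T13) (apart from the identity). Each of the other remaining candidates has further cycle types, and by the Chebotarev density theorem the matching factorization patterns would occur for a proportion of primes equal to their share of the group: S_6 (6T16) additionally contains elements of type 5+1, 4+1+1 (234 of its 720 elements, about 32% of primes). None of the 27 primes tested shows any such pattern (for each of these groups the chance of that is below 10^-4), which rules them out. Hence G = (S_3 x S_3) : C_2 (6T13), of order 72.

(S_3 x S_3) : C_2, the group 6T13 of order 72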